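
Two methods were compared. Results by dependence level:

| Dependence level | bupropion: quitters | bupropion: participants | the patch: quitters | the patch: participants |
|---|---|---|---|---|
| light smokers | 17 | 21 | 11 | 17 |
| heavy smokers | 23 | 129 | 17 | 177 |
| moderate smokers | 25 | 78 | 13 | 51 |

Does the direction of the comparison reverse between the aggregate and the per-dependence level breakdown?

Light smokers: bupropion 17/21 = 81.0%, the patch 11/17 = 64.7% → bupropion
Heavy smokers: bupropion 23/129 = 17.8%, the patch 17/177 = 9.6% → bupropion
Moderate smokers: bupropion 25/78 = 32.1%, the patch 13/51 = 25.5% → bupropion
Overall: bupropion 65/228 = 28.5%, the patch 41/245 = 16.7% → bupropion
Bupropion wins overall and in every dependence group — no reversal.

No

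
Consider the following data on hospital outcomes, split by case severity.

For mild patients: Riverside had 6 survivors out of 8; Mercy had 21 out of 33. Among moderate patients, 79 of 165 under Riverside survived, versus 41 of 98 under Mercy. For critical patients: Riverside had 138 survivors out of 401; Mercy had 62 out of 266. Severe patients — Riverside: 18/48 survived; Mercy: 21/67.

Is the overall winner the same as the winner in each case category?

Yes

Mild: Riverside 6/8 = 75.0%, Mercy 21/33 = 63.6% → Riverside
Moderate: Riverside 79/165 = 47.9%, Mercy 41/98 = 41.8% → Riverside
Critical: Riverside 138/401 = 34.4%, Mercy 62/266 = 23.3% → Riverside
Severe: Riverside 18/48 = 37.5%, Mercy 21/67 = 31.3% → Riverside
Overall: Riverside 241/622 = 38.7%, Mercy 145/464 = 31.2% → Riverside
Riverside wins overall and in every case group — no reversal.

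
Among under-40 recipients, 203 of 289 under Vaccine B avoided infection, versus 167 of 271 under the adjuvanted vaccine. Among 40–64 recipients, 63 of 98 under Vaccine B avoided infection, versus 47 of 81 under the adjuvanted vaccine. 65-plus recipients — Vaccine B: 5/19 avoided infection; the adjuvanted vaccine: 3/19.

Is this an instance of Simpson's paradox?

No

Under-40: Vaccine B 203/289 = 70.2%, the adjuvanted vaccine 167/271 = 61.6% → Vaccine B
40–64: Vaccine B 63/98 = 64.3%, the adjuvanted vaccine 47/81 = 58.0% → Vaccine B
65-plus: Vaccine B 5/19 = 26.3%, the adjuvanted vaccine 3/19 = 15.8% → Vaccine B
Overall: Vaccine B 271/406 = 66.7%, the adjuvanted vaccine 217/371 = 58.5% → Vaccine B
Vaccine B wins overall and in every age group — no reversal.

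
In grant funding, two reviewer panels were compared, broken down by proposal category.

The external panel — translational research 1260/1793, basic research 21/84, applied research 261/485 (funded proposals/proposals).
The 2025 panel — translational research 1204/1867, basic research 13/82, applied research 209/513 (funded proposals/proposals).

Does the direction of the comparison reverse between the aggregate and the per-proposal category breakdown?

Translational research: the external panel 1260/1793 = 70.3%, the 2025 panel 1204/1867 = 64.5% → the external panel
Basic research: the external panel 21/84 = 25.0%, the 2025 panel 13/82 = 15.9% → the external panel
Applied research: the external panel 261/485 = 53.8%, the 2025 panel 209/513 = 40.7% → the external panel
Overall: the external panel 1542/2362 = 65.3%, the 2025 panel 1426/2462 = 57.9% → the external panel
The external panel wins overall and in every proposal group — no reversal.

No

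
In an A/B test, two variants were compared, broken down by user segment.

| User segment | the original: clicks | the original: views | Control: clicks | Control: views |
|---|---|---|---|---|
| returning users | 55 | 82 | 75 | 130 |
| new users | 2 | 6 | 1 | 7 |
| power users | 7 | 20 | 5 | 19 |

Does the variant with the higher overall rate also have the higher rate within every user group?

Returning users: the original 55/82 = 67.1%, Control 75/130 = 57.7% → the original
New users: the original 2/6 = 33.3%, Control 1/7 = 14.3% → the original
Power users: the original 7/20 = 35.0%, Control 5/19 = 26.3% → the original
Overall: the original 64/108 = 59.3%, Control 81/156 = 51.9% → the original
The original wins overall and in every user group — no reversal.

Yes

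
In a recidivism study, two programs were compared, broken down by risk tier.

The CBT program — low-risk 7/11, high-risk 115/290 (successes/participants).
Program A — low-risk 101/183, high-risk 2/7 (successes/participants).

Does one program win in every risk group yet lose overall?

Yes

Low-risk: the CBT program 7/11 = 63.6%, Program A 101/183 = 55.2% → the CBT program
High-risk: the CBT program 115/290 = 39.7%, Program A 2/7 = 28.6% → the CBT program
Overall: the CBT program 122/301 = 40.5%, Program A 103/190 = 54.2% → Program A
The CBT program wins each risk group but Program A wins overall — the comparison reverses. The CBT program's participants skew toward high-risk, which has a lower base rate.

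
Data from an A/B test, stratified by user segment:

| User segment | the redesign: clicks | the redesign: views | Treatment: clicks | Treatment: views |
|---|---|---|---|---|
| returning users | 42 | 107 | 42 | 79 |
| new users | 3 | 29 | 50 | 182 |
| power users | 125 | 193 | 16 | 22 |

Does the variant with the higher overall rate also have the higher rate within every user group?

Returning users: the redesign 42/107 = 39.3%, Treatment 42/79 = 53.2% → Treatment
New users: the redesign 3/29 = 10.3%, Treatment 50/182 = 27.5% → Treatment
Power users: the redesign 125/193 = 64.8%, Treatment 16/22 = 72.7% → Treatment
Overall: the redesign 170/329 = 51.7%, Treatment 108/283 = 38.2% → the redesign
Treatment wins each user group but the redesign wins overall — the comparison reverses. Treatment's views skew toward new users, which has a lower base rate.

No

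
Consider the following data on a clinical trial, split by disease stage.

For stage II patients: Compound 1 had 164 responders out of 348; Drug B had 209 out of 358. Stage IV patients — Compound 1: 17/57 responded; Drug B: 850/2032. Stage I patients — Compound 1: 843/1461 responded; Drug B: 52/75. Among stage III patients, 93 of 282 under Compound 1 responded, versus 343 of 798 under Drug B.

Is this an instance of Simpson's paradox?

Yes

Stage II: Compound 1 164/348 = 47.1%, Drug B 209/358 = 58.4% → Drug B
Stage IV: Compound 1 17/57 = 29.8%, Drug B 850/2032 = 41.8% → Drug B
Stage I: Compound 1 843/1461 = 57.7%, Drug B 52/75 = 69.3% → Drug B
Stage III: Compound 1 93/282 = 33.0%, Drug B 343/798 = 43.0% → Drug B
Overall: Compound 1 1117/2148 = 52.0%, Drug B 1454/3263 = 44.6% → Compound 1
Drug B wins each disease group but Compound 1 wins overall — the comparison reverses. Drug B's patients skew toward stage IV, which has a lower base rate.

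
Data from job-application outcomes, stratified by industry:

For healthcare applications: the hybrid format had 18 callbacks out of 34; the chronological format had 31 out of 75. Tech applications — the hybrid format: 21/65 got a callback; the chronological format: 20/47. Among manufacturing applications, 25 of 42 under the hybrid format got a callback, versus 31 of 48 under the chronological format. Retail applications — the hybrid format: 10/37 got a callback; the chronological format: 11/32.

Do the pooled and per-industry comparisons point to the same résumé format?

No

Healthcare: the hybrid format 18/34 = 52.9%, the chronological format 31/75 = 41.3% → the hybrid format
Tech: the hybrid format 21/65 = 32.3%, the chronological format 20/47 = 42.6% → the chronological format
Manufacturing: the hybrid format 25/42 = 59.5%, the chronological format 31/48 = 64.6% → the chronological format
Retail: the hybrid format 10/37 = 27.0%, the chronological format 11/32 = 34.4% → the chronological format
Overall: the hybrid format 74/178 = 41.6%, the chronological format 93/202 = 46.0% → the chronological format
Neither sweeps: the hybrid format wins 1 of 4 groups, the chronological format wins 3. The chronological format wins overall but not every group — no Simpson reversal.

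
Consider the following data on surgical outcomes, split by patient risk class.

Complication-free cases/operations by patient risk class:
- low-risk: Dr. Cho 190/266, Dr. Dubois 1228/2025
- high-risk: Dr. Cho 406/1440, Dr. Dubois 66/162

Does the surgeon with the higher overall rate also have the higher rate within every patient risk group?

No

Low-risk: Dr. Cho 190/266 = 71.4%, Dr. Dubois 1228/2025 = 60.6% → Dr. Cho
High-risk: Dr. Cho 406/1440 = 28.2%, Dr. Dubois 66/162 = 40.7% → Dr. Dubois
Overall: Dr. Cho 596/1706 = 34.9%, Dr. Dubois 1294/2187 = 59.2% → Dr. Dubois
Neither sweeps: Dr. Cho wins 1 of 2 groups, Dr. Dubois wins 1. Dr. Dubois wins overall but not every group — no Simpson reversal.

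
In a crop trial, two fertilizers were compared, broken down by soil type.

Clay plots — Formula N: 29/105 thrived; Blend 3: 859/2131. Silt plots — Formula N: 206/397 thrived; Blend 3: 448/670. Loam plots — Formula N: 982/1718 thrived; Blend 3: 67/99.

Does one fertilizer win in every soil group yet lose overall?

Yes

Clay: Formula N 29/105 = 27.6%, Blend 3 859/2131 = 40.3% → Blend 3
Silt: Formula N 206/397 = 51.9%, Blend 3 448/670 = 66.9% → Blend 3
Loam: Formula N 982/1718 = 57.2%, Blend 3 67/99 = 67.7% → Blend 3
Overall: Formula N 1217/2220 = 54.8%, Blend 3 1374/2900 = 47.4% → Formula N
Blend 3 wins each soil group but Formula N wins overall — the comparison reverses. Blend 3's plots skew toward clay, which has a lower base rate.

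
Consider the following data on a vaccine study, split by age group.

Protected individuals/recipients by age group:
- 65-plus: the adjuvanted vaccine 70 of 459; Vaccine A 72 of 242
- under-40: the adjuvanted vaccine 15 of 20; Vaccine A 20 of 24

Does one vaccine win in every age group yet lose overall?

65-plus: the adjuvanted vaccine 70/459 = 15.3%, Vaccine A 72/242 = 29.8% → Vaccine A
Under-40: the adjuvanted vaccine 15/20 = 75.0%, Vaccine A 20/24 = 83.3% → Vaccine A
Overall: the adjuvanted vaccine 85/479 = 17.7%, Vaccine A 92/266 = 34.6% → Vaccine A
Vaccine A wins overall and in every age group — no reversal.

No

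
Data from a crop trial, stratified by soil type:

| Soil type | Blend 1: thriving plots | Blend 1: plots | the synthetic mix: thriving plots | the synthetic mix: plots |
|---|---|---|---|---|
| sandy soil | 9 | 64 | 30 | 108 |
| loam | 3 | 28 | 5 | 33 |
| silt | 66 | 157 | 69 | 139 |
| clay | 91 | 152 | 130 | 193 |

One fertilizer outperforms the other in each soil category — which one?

the synthetic mix

Sandy soil: Blend 1 9/64 = 14.1%, the synthetic mix 30/108 = 27.8% → the synthetic mix
Loam: Blend 1 3/28 = 10.7%, the synthetic mix 5/33 = 15.2% → the synthetic mix
Silt: Blend 1 66/157 = 42.0%, the synthetic mix 69/139 = 49.6% → the synthetic mix
Clay: Blend 1 91/152 = 59.9%, the synthetic mix 130/193 = 67.4% → the synthetic mix
The synthetic mix has the higher rate in all 4 groups.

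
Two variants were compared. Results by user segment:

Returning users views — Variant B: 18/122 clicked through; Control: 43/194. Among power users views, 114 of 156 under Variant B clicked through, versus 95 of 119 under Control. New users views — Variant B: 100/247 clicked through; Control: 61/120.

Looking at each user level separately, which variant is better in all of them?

Returning users: Variant B 18/122 = 14.8%, Control 43/194 = 22.2% → Control
Power users: Variant B 114/156 = 73.1%, Control 95/119 = 79.8% → Control
New users: Variant B 100/247 = 40.5%, Control 61/120 = 50.8% → Control
Control has the higher rate in all 3 groups.

Control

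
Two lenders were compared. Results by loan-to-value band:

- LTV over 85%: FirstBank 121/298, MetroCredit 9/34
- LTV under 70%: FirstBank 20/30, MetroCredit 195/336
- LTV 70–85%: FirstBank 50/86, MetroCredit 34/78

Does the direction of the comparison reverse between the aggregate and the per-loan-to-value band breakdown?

LTV over 85%: FirstBank 121/298 = 40.6%, MetroCredit 9/34 = 26.5% → FirstBank
LTV under 70%: FirstBank 20/30 = 66.7%, MetroCredit 195/336 = 58.0% → FirstBank
LTV 70–85%: FirstBank 50/86 = 58.1%, MetroCredit 34/78 = 43.6% → FirstBank
Overall: FirstBank 191/414 = 46.1%, MetroCredit 238/448 = 53.1% → MetroCredit
FirstBank wins each loan-to-value group but MetroCredit wins overall — the comparison reverses. FirstBank's loans skew toward LTV over 85%, which has a lower base rate.

Yes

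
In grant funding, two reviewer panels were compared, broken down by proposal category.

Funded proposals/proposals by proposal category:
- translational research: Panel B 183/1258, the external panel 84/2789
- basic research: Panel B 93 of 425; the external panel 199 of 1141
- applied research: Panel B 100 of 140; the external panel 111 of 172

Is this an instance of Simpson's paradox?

No

Translational research: Panel B 183/1258 = 14.5%, the external panel 84/2789 = 3.0% → Panel B
Basic research: Panel B 93/425 = 21.9%, the external panel 199/1141 = 17.4% → Panel B
Applied research: Panel B 100/140 = 71.4%, the external panel 111/172 = 64.5% → Panel B
Overall: Panel B 376/1823 = 20.6%, the external panel 394/4102 = 9.6% → Panel B
Panel B wins overall and in every proposal group — no reversal.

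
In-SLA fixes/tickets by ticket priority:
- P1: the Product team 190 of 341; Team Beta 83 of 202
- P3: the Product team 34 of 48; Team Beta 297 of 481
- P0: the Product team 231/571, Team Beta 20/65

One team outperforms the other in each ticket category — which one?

the Product team

P1: the Product team 190/341 = 55.7%, Team Beta 83/202 = 41.1% → the Product team
P3: the Product team 34/48 = 70.8%, Team Beta 297/481 = 61.7% → the Product team
P0: the Product team 231/571 = 40.5%, Team Beta 20/65 = 30.8% → the Product team
The Product team has the higher rate in all 3 groups.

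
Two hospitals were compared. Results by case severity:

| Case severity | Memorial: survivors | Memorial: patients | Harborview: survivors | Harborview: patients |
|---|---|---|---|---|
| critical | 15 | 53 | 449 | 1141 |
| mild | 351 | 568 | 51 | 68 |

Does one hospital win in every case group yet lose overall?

Critical: Memorial 15/53 = 28.3%, Harborview 449/1141 = 39.4% → Harborview
Mild: Memorial 351/568 = 61.8%, Harborview 51/68 = 75.0% → Harborview
Overall: Memorial 366/621 = 58.9%, Harborview 500/1209 = 41.4% → Memorial
Harborview wins each case group but Memorial wins overall — the comparison reverses. Harborview's patients skew toward critical, which has a lower base rate.

Yes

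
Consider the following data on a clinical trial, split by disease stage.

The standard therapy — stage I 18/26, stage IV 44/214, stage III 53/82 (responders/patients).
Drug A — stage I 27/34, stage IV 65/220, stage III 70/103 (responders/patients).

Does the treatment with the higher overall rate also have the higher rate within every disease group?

Stage I: the standard therapy 18/26 = 69.2%, Drug A 27/34 = 79.4% → Drug A
Stage IV: the standard therapy 44/214 = 20.6%, Drug A 65/220 = 29.5% → Drug A
Stage III: the standard therapy 53/82 = 64.6%, Drug A 70/103 = 68.0% → Drug A
Overall: the standard therapy 115/322 = 35.7%, Drug A 162/357 = 45.4% → Drug A
Drug A wins overall and in every disease group — no reversal.

Yes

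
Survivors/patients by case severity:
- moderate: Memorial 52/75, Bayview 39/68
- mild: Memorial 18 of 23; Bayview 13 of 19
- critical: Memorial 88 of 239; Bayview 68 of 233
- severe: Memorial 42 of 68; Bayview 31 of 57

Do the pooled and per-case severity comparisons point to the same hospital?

Moderate: Memorial 52/75 = 69.3%, Bayview 39/68 = 57.4% → Memorial
Mild: Memorial 18/23 = 78.3%, Bayview 13/19 = 68.4% → Memorial
Critical: Memorial 88/239 = 36.8%, Bayview 68/233 = 29.2% → Memorial
Severe: Memorial 42/68 = 61.8%, Bayview 31/57 = 54.4% → Memorial
Overall: Memorial 200/405 = 49.4%, Bayview 151/377 = 40.1% → Memorial
Memorial wins overall and in every case group — no reversal.

Yes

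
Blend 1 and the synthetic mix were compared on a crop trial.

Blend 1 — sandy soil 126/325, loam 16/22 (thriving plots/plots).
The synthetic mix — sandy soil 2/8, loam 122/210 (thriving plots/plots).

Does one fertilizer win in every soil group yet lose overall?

Sandy soil: Blend 1 126/325 = 38.8%, the synthetic mix 2/8 = 25.0% → Blend 1
Loam: Blend 1 16/22 = 72.7%, the synthetic mix 122/210 = 58.1% → Blend 1
Overall: Blend 1 142/347 = 40.9%, the synthetic mix 124/218 = 56.9% → the synthetic mix
Blend 1 wins each soil group but the synthetic mix wins overall — the comparison reverses. Blend 1's plots skew toward sandy soil, which has a lower base rate.

Yes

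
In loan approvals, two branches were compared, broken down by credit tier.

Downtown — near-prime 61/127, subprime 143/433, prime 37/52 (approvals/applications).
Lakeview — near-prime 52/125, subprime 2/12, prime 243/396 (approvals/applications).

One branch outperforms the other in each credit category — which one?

Downtown

Near-prime: Downtown 61/127 = 48.0%, Lakeview 52/125 = 41.6% → Downtown
Subprime: Downtown 143/433 = 33.0%, Lakeview 2/12 = 16.7% → Downtown
Prime: Downtown 37/52 = 71.2%, Lakeview 243/396 = 61.4% → Downtown
Downtown has the higher rate in all 3 groups.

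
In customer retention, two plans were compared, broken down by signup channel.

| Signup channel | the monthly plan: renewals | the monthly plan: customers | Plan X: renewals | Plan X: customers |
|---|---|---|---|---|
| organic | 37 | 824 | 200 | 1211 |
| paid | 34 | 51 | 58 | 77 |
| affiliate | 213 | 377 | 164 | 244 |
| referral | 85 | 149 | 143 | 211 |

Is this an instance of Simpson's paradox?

No

Organic: the monthly plan 37/824 = 4.5%, Plan X 200/1211 = 16.5% → Plan X
Paid: the monthly plan 34/51 = 66.7%, Plan X 58/77 = 75.3% → Plan X
Affiliate: the monthly plan 213/377 = 56.5%, Plan X 164/244 = 67.2% → Plan X
Referral: the monthly plan 85/149 = 57.0%, Plan X 143/211 = 67.8% → Plan X
Overall: the monthly plan 369/1401 = 26.3%, Plan X 565/1743 = 32.4% → Plan X
Plan X wins overall and in every signup group — no reversal.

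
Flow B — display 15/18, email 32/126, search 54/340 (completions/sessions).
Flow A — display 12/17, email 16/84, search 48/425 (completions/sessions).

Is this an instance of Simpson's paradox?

Display: Flow B 15/18 = 83.3%, Flow A 12/17 = 70.6% → Flow B
Email: Flow B 32/126 = 25.4%, Flow A 16/84 = 19.0% → Flow B
Search: Flow B 54/340 = 15.9%, Flow A 48/425 = 11.3% → Flow B
Overall: Flow B 101/484 = 20.9%, Flow A 76/526 = 14.4% → Flow B
Flow B wins overall and in every traffic group — no reversal.

No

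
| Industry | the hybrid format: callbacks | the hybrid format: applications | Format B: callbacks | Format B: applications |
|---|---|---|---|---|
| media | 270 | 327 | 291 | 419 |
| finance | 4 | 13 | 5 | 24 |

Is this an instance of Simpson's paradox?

No

Media: the hybrid format 270/327 = 82.6%, Format B 291/419 = 69.5% → the hybrid format
Finance: the hybrid format 4/13 = 30.8%, Format B 5/24 = 20.8% → the hybrid format
Overall: the hybrid format 274/340 = 80.6%, Format B 296/443 = 66.8% → the hybrid format
The hybrid format wins overall and in every industry group — no reversal.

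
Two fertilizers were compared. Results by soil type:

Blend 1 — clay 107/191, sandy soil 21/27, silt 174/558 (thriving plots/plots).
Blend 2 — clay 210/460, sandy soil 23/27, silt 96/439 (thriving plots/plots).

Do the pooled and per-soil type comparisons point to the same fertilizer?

No

Clay: Blend 1 107/191 = 56.0%, Blend 2 210/460 = 45.7% → Blend 1
Sandy soil: Blend 1 21/27 = 77.8%, Blend 2 23/27 = 85.2% → Blend 2
Silt: Blend 1 174/558 = 31.2%, Blend 2 96/439 = 21.9% → Blend 1
Overall: Blend 1 302/776 = 38.9%, Blend 2 329/926 = 35.5% → Blend 1
Neither sweeps: Blend 1 wins 2 of 3 groups, Blend 2 wins 1. Blend 1 wins overall but not every group — no Simpson reversal.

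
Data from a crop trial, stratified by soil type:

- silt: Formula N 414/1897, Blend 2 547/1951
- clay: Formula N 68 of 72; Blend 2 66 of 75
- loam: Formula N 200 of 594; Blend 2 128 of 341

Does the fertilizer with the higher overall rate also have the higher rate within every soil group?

No

Silt: Formula N 414/1897 = 21.8%, Blend 2 547/1951 = 28.0% → Blend 2
Clay: Formula N 68/72 = 94.4%, Blend 2 66/75 = 88.0% → Formula N
Loam: Formula N 200/594 = 33.7%, Blend 2 128/341 = 37.5% → Blend 2
Overall: Formula N 682/2563 = 26.6%, Blend 2 741/2367 = 31.3% → Blend 2
Neither sweeps: Formula N wins 1 of 3 groups, Blend 2 wins 2. Blend 2 wins overall but not every group — no Simpson reversal.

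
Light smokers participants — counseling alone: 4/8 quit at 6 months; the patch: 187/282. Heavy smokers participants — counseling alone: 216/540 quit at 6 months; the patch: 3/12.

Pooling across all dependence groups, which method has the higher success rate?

the patch

Light smokers: counseling alone 4/8 = 50.0%, the patch 187/282 = 66.3% → the patch
Heavy smokers: counseling alone 216/540 = 40.0%, the patch 3/12 = 25.0% → counseling alone
Overall: counseling alone 220/548 = 40.1%, the patch 190/294 = 64.6% → the patch
(Neither sweeps every dependence group, but the patch has the higher pooled rate.)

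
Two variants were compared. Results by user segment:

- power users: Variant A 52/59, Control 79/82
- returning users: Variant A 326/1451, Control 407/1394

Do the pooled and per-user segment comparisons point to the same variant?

Yes

Power users: Variant A 52/59 = 88.1%, Control 79/82 = 96.3% → Control
Returning users: Variant A 326/1451 = 22.5%, Control 407/1394 = 29.2% → Control
Overall: Variant A 378/1510 = 25.0%, Control 486/1476 = 32.9% → Control
Control wins overall and in every user group — no reversal.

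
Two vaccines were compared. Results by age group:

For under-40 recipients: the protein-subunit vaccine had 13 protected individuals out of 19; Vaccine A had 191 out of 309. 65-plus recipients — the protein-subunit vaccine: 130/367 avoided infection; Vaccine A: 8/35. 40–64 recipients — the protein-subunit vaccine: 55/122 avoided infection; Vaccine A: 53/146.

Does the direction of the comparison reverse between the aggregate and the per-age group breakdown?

Under-40: the protein-subunit vaccine 13/19 = 68.4%, Vaccine A 191/309 = 61.8% → the protein-subunit vaccine
65-plus: the protein-subunit vaccine 130/367 = 35.4%, Vaccine A 8/35 = 22.9% → the protein-subunit vaccine
40–64: the protein-subunit vaccine 55/122 = 45.1%, Vaccine A 53/146 = 36.3% → the protein-subunit vaccine
Overall: the protein-subunit vaccine 198/508 = 39.0%, Vaccine A 252/490 = 51.4% → Vaccine A
The protein-subunit vaccine wins each age group but Vaccine A wins overall — the comparison reverses. The protein-subunit vaccine's recipients skew toward 65-plus, which has a lower base rate.

Yes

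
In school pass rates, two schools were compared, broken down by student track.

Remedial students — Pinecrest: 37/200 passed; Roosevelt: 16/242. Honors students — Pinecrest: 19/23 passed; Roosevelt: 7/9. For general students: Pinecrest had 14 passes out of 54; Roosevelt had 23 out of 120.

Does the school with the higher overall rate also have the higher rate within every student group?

Remedial: Pinecrest 37/200 = 18.5%, Roosevelt 16/242 = 6.6% → Pinecrest
Honors: Pinecrest 19/23 = 82.6%, Roosevelt 7/9 = 77.8% → Pinecrest
General: Pinecrest 14/54 = 25.9%, Roosevelt 23/120 = 19.2% → Pinecrest
Overall: Pinecrest 70/277 = 25.3%, Roosevelt 46/371 = 12.4% → Pinecrest
Pinecrest wins overall and in every student group — no reversal.

Yes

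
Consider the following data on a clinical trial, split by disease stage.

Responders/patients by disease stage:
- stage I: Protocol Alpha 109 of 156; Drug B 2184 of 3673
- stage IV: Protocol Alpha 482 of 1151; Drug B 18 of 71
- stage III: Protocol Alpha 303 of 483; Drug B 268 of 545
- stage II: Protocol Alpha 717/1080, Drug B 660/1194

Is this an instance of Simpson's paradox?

Stage I: Protocol Alpha 109/156 = 69.9%, Drug B 2184/3673 = 59.5% → Protocol Alpha
Stage IV: Protocol Alpha 482/1151 = 41.9%, Drug B 18/71 = 25.4% → Protocol Alpha
Stage III: Protocol Alpha 303/483 = 62.7%, Drug B 268/545 = 49.2% → Protocol Alpha
Stage II: Protocol Alpha 717/1080 = 66.4%, Drug B 660/1194 = 55.3% → Protocol Alpha
Overall: Protocol Alpha 1611/2870 = 56.1%, Drug B 3130/5483 = 57.1% → Drug B
Protocol Alpha wins each disease group but Drug B wins overall — the comparison reverses. Protocol Alpha's patients skew toward stage IV, which has a lower base rate.

Yes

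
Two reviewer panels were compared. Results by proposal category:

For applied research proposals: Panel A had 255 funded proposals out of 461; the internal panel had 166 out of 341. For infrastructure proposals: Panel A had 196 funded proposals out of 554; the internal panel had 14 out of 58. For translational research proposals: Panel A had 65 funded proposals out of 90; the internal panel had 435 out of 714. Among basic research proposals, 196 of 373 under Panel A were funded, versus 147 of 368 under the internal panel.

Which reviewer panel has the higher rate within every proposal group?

Applied research: Panel A 255/461 = 55.3%, the internal panel 166/341 = 48.7% → Panel A
Infrastructure: Panel A 196/554 = 35.4%, the internal panel 14/58 = 24.1% → Panel A
Translational research: Panel A 65/90 = 72.2%, the internal panel 435/714 = 60.9% → Panel A
Basic research: Panel A 196/373 = 52.5%, the internal panel 147/368 = 39.9% → Panel A
Panel A has the higher rate in all 4 groups.

Panel A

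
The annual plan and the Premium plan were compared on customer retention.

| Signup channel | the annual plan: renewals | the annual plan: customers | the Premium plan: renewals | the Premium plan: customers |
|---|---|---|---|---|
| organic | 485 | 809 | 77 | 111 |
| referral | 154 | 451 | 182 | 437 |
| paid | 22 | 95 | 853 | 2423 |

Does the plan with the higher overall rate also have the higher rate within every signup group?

Organic: the annual plan 485/809 = 60.0%, the Premium plan 77/111 = 69.4% → the Premium plan
Referral: the annual plan 154/451 = 34.1%, the Premium plan 182/437 = 41.6% → the Premium plan
Paid: the annual plan 22/95 = 23.2%, the Premium plan 853/2423 = 35.2% → the Premium plan
Overall: the annual plan 661/1355 = 48.8%, the Premium plan 1112/2971 = 37.4% → the annual plan
The Premium plan wins each signup group but the annual plan wins overall — the comparison reverses. The Premium plan's customers skew toward paid, which has a lower base rate.

No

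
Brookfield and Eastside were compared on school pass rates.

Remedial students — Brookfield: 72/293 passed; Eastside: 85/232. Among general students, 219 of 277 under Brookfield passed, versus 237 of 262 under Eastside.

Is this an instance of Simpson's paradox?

No

Remedial: Brookfield 72/293 = 24.6%, Eastside 85/232 = 36.6% → Eastside
General: Brookfield 219/277 = 79.1%, Eastside 237/262 = 90.5% → Eastside
Overall: Brookfield 291/570 = 51.1%, Eastside 322/494 = 65.2% → Eastside
Eastside wins overall and in every student group — no reversal.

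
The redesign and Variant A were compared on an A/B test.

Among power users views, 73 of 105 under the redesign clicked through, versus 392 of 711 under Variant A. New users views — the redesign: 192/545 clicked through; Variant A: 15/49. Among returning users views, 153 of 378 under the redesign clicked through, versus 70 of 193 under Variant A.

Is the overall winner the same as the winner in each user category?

Power users: the redesign 73/105 = 69.5%, Variant A 392/711 = 55.1% → the redesign
New users: the redesign 192/545 = 35.2%, Variant A 15/49 = 30.6% → the redesign
Returning users: the redesign 153/378 = 40.5%, Variant A 70/193 = 36.3% → the redesign
Overall: the redesign 418/1028 = 40.7%, Variant A 477/953 = 50.1% → Variant A
The redesign wins each user group but Variant A wins overall — the comparison reverses. The redesign's views skew toward new users, which has a lower base rate.

No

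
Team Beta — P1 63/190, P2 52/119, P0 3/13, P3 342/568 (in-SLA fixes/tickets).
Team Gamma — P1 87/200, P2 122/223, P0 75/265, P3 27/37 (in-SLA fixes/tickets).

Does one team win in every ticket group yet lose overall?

Yes

P1: Team Beta 63/190 = 33.2%, Team Gamma 87/200 = 43.5% → Team Gamma
P2: Team Beta 52/119 = 43.7%, Team Gamma 122/223 = 54.7% → Team Gamma
P0: Team Beta 3/13 = 23.1%, Team Gamma 75/265 = 28.3% → Team Gamma
P3: Team Beta 342/568 = 60.2%, Team Gamma 27/37 = 73.0% → Team Gamma
Overall: Team Beta 460/890 = 51.7%, Team Gamma 311/725 = 42.9% → Team Beta
Team Gamma wins each ticket group but Team Beta wins overall — the comparison reverses. Team Gamma's tickets skew toward P0, which has a lower base rate.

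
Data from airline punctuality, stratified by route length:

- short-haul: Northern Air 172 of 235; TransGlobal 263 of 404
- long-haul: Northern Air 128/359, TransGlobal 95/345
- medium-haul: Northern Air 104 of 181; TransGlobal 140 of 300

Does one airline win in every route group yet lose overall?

No

Short-haul: Northern Air 172/235 = 73.2%, TransGlobal 263/404 = 65.1% → Northern Air
Long-haul: Northern Air 128/359 = 35.7%, TransGlobal 95/345 = 27.5% → Northern Air
Medium-haul: Northern Air 104/181 = 57.5%, TransGlobal 140/300 = 46.7% → Northern Air
Overall: Northern Air 404/775 = 52.1%, TransGlobal 498/1049 = 47.5% → Northern Air
Northern Air wins overall and in every route group — no reversal.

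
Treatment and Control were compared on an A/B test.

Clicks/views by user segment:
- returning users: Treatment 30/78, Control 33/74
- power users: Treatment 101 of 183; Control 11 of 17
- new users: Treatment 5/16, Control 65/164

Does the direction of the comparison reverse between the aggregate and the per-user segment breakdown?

Returning users: Treatment 30/78 = 38.5%, Control 33/74 = 44.6% → Control
Power users: Treatment 101/183 = 55.2%, Control 11/17 = 64.7% → Control
New users: Treatment 5/16 = 31.2%, Control 65/164 = 39.6% → Control
Overall: Treatment 136/277 = 49.1%, Control 109/255 = 42.7% → Treatment
Control wins each user group but Treatment wins overall — the comparison reverses. Control's views skew toward new users, which has a lower base rate.

Yes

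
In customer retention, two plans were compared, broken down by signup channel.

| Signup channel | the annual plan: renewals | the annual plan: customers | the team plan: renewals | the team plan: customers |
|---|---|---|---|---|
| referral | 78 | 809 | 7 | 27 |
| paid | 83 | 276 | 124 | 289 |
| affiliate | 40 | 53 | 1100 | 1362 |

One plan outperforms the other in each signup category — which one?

Referral: the annual plan 78/809 = 9.6%, the team plan 7/27 = 25.9% → the team plan
Paid: the annual plan 83/276 = 30.1%, the team plan 124/289 = 42.9% → the team plan
Affiliate: the annual plan 40/53 = 75.5%, the team plan 1100/1362 = 80.8% → the team plan
The team plan has the higher rate in all 3 groups.

the team plan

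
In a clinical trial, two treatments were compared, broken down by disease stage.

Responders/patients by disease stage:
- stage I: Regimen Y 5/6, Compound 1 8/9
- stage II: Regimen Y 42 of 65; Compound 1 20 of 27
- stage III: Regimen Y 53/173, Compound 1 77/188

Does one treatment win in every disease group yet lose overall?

Stage I: Regimen Y 5/6 = 83.3%, Compound 1 8/9 = 88.9% → Compound 1
Stage II: Regimen Y 42/65 = 64.6%, Compound 1 20/27 = 74.1% → Compound 1
Stage III: Regimen Y 53/173 = 30.6%, Compound 1 77/188 = 41.0% → Compound 1
Overall: Regimen Y 100/244 = 41.0%, Compound 1 105/224 = 46.9% → Compound 1
Compound 1 wins overall and in every disease group — no reversal.

No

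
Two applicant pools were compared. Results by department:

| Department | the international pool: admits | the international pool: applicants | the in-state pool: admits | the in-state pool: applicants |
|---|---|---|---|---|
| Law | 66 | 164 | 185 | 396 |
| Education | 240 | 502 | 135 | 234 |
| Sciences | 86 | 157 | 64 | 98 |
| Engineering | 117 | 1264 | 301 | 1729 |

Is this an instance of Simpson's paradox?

Law: the international pool 66/164 = 40.2%, the in-state pool 185/396 = 46.7% → the in-state pool
Education: the international pool 240/502 = 47.8%, the in-state pool 135/234 = 57.7% → the in-state pool
Sciences: the international pool 86/157 = 54.8%, the in-state pool 64/98 = 65.3% → the in-state pool
Engineering: the international pool 117/1264 = 9.3%, the in-state pool 301/1729 = 17.4% → the in-state pool
Overall: the international pool 509/2087 = 24.4%, the in-state pool 685/2457 = 27.9% → the in-state pool
The in-state pool wins overall and in every department group — no reversal.

No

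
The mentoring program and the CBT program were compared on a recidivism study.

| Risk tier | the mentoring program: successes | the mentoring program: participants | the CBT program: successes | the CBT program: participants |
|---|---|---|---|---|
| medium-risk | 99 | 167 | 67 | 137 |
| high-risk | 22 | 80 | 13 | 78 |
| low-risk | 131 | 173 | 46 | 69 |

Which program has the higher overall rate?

the mentoring program

Medium-risk: the mentoring program 99/167 = 59.3%, the CBT program 67/137 = 48.9% → the mentoring program
High-risk: the mentoring program 22/80 = 27.5%, the CBT program 13/78 = 16.7% → the mentoring program
Low-risk: the mentoring program 131/173 = 75.7%, the CBT program 46/69 = 66.7% → the mentoring program
Overall: the mentoring program 252/420 = 60.0%, the CBT program 126/284 = 44.4% → the mentoring program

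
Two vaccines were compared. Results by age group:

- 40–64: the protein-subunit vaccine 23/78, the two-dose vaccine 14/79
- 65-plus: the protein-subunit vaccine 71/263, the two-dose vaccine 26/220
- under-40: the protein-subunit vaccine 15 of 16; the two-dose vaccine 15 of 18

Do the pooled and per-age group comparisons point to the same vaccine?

40–64: the protein-subunit vaccine 23/78 = 29.5%, the two-dose vaccine 14/79 = 17.7% → the protein-subunit vaccine
65-plus: the protein-subunit vaccine 71/263 = 27.0%, the two-dose vaccine 26/220 = 11.8% → the protein-subunit vaccine
Under-40: the protein-subunit vaccine 15/16 = 93.8%, the two-dose vaccine 15/18 = 83.3% → the protein-subunit vaccine
Overall: the protein-subunit vaccine 109/357 = 30.5%, the two-dose vaccine 55/317 = 17.4% → the protein-subunit vaccine
The protein-subunit vaccine wins overall and in every age group — no reversal.

Yes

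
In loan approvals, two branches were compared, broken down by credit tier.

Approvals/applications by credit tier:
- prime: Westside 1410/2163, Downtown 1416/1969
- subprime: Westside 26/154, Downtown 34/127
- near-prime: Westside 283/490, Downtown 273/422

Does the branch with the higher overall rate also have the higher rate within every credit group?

Prime: Westside 1410/2163 = 65.2%, Downtown 1416/1969 = 71.9% → Downtown
Subprime: Westside 26/154 = 16.9%, Downtown 34/127 = 26.8% → Downtown
Near-prime: Westside 283/490 = 57.8%, Downtown 273/422 = 64.7% → Downtown
Overall: Westside 1719/2807 = 61.2%, Downtown 1723/2518 = 68.4% → Downtown
Downtown wins overall and in every credit group — no reversal.

Yes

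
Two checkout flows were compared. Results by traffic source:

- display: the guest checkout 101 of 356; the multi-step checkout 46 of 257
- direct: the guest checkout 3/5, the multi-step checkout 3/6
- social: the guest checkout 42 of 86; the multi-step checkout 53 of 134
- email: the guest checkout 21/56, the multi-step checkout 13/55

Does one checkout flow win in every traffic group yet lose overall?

Display: the guest checkout 101/356 = 28.4%, the multi-step checkout 46/257 = 17.9% → the guest checkout
Direct: the guest checkout 3/5 = 60.0%, the multi-step checkout 3/6 = 50.0% → the guest checkout
Social: the guest checkout 42/86 = 48.8%, the multi-step checkout 53/134 = 39.6% → the guest checkout
Email: the guest checkout 21/56 = 37.5%, the multi-step checkout 13/55 = 23.6% → the guest checkout
Overall: the guest checkout 167/503 = 33.2%, the multi-step checkout 115/452 = 25.4% → the guest checkout
The guest checkout wins overall and in every traffic group — no reversal.

No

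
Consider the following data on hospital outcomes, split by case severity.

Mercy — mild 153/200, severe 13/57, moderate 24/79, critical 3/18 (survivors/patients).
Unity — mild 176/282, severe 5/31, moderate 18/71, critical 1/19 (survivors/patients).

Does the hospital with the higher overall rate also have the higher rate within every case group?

Mild: Mercy 153/200 = 76.5%, Unity 176/282 = 62.4% → Mercy
Severe: Mercy 13/57 = 22.8%, Unity 5/31 = 16.1% → Mercy
Moderate: Mercy 24/79 = 30.4%, Unity 18/71 = 25.4% → Mercy
Critical: Mercy 3/18 = 16.7%, Unity 1/19 = 5.3% → Mercy
Overall: Mercy 193/354 = 54.5%, Unity 200/403 = 49.6% → Mercy
Mercy wins overall and in every case group — no reversal.

Yes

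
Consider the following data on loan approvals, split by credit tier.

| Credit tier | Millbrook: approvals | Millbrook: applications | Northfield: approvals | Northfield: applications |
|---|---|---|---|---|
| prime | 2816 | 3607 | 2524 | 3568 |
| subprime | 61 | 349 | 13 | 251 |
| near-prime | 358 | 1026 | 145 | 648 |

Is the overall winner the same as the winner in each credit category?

Yes

Prime: Millbrook 2816/3607 = 78.1%, Northfield 2524/3568 = 70.7% → Millbrook
Subprime: Millbrook 61/349 = 17.5%, Northfield 13/251 = 5.2% → Millbrook
Near-prime: Millbrook 358/1026 = 34.9%, Northfield 145/648 = 22.4% → Millbrook
Overall: Millbrook 3235/4982 = 64.9%, Northfield 2682/4467 = 60.0% → Millbrook
Millbrook wins overall and in every credit group — no reversal.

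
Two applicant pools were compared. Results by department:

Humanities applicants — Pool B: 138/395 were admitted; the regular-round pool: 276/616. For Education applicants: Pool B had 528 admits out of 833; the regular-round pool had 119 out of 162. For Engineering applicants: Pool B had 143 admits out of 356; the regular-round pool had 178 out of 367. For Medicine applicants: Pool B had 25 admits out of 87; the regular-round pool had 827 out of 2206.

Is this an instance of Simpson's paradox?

Yes

Humanities: Pool B 138/395 = 34.9%, the regular-round pool 276/616 = 44.8% → the regular-round pool
Education: Pool B 528/833 = 63.4%, the regular-round pool 119/162 = 73.5% → the regular-round pool
Engineering: Pool B 143/356 = 40.2%, the regular-round pool 178/367 = 48.5% → the regular-round pool
Medicine: Pool B 25/87 = 28.7%, the regular-round pool 827/2206 = 37.5% → the regular-round pool
Overall: Pool B 834/1671 = 49.9%, the regular-round pool 1400/3351 = 41.8% → Pool B
The regular-round pool wins each department group but Pool B wins overall — the comparison reverses. The regular-round pool's applicants skew toward Medicine, which has a lower base rate.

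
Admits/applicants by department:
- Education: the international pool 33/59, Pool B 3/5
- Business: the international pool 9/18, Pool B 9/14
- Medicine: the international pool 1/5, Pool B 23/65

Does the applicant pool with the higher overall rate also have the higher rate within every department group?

No

Education: the international pool 33/59 = 55.9%, Pool B 3/5 = 60.0% → Pool B
Business: the international pool 9/18 = 50.0%, Pool B 9/14 = 64.3% → Pool B
Medicine: the international pool 1/5 = 20.0%, Pool B 23/65 = 35.4% → Pool B
Overall: the international pool 43/82 = 52.4%, Pool B 35/84 = 41.7% → the international pool
Pool B wins each department group but the international pool wins overall — the comparison reverses. Pool B's applicants skew toward Medicine, which has a lower base rate.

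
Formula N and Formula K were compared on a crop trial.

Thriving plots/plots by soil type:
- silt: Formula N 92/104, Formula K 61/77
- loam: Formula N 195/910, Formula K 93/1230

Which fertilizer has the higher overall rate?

Silt: Formula N 92/104 = 88.5%, Formula K 61/77 = 79.2% → Formula N
Loam: Formula N 195/910 = 21.4%, Formula K 93/1230 = 7.6% → Formula N
Overall: Formula N 287/1014 = 28.3%, Formula K 154/1307 = 11.8% → Formula N

Formula N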